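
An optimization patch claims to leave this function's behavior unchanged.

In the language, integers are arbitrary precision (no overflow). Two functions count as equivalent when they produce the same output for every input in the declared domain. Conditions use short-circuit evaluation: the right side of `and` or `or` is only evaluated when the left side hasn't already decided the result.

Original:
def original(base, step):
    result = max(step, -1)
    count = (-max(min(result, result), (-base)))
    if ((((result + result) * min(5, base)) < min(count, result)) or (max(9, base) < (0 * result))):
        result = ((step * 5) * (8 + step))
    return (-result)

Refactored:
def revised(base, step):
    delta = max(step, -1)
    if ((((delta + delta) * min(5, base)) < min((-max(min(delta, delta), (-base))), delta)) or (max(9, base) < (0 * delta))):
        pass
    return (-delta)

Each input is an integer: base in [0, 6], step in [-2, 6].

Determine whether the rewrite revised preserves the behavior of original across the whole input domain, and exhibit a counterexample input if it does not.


Not equivalent: base=1, step=-2 separates them (60 vs 1).
original: result becomes -1; next count becomes 1; next ((((result + result) * min(5, base)) < min(count, result)) or (max(9, base) < (0 * result))) evaluates to true; next result becomes -60; next final value 60
revised: delta becomes -1; next ((((delta + delta) * min(5, base)) < min((-max(min(delta, delta), (-base))), delta)) or (max(9, base) < (0 * delta))) evaluates to true; next final value 1
verdict: not equivalent; witness: base=1, step=-2


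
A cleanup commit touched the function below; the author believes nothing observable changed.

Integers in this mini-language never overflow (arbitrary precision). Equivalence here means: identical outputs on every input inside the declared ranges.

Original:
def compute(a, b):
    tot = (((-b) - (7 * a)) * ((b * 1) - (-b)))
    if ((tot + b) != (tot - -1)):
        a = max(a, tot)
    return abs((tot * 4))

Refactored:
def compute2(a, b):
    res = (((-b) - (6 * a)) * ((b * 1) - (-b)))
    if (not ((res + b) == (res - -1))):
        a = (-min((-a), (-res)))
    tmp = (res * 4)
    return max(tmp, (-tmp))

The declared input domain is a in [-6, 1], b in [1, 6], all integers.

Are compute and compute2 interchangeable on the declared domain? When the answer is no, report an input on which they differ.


On input a=-6, b=1, compute returns 328 while compute2 returns 280.
verdict: not equivalent; witness: a=-6, b=1


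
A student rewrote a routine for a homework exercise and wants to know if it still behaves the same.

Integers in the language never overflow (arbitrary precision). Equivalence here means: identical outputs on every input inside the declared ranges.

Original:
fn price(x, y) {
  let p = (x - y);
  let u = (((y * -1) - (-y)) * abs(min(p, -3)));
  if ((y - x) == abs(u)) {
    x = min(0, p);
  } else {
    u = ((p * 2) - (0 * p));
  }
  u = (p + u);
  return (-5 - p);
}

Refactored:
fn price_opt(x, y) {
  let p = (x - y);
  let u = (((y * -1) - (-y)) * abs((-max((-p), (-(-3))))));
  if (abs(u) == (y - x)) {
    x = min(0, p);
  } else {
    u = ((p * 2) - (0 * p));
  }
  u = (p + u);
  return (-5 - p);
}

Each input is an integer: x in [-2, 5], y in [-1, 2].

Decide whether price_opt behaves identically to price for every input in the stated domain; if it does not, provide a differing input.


Side by side, the visible changes include: min/max/abs usage differs.
As a probe, take x=3, y=1: price runs p := 2 | u := 0 | ((y - x) == abs(u)): false | u := 4 | u := 6 | result -7; price_opt runs p := 2 | u := 0 | (abs(u) == (y - x)): false | u := 4 | u := 6 | result -7; both end at -7.
An exhaustive pass over the 32 declared inputs shows identical outputs.
verdict: equivalent


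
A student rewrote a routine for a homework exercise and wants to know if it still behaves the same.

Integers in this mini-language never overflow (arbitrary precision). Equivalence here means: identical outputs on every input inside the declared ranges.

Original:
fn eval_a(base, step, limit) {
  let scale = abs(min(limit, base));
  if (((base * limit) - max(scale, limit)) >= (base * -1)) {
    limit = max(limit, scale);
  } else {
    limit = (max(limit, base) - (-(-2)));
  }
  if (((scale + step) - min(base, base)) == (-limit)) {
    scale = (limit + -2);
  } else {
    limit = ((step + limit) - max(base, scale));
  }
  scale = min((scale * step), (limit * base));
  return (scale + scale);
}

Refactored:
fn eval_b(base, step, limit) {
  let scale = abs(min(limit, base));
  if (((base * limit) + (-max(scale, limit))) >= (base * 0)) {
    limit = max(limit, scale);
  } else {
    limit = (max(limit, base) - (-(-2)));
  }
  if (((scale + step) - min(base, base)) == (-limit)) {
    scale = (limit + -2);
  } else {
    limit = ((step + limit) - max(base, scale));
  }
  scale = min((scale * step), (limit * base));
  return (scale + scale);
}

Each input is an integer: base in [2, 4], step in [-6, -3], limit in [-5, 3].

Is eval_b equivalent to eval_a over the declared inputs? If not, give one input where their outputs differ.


Equivalent. The suspicious edit (`-1` became `0`) never changes the result for any input inside the declared domain.
Sweeping the whole domain (108 inputs) finds no disagreement.
Spot check at base=3, step=-4, limit=-4 — eval_a: scale = 4; (((base * limit) - max(scale, limit)) >= (base * -1)) -> false; limit = 1; (((scale + step) - min(base, base)) == (-limit)) -> false; limit = -7; scale = -21; return -42. eval_b: scale = 4; (((base * limit) + (-max(scale, limit))) >= (base * 0)) -> false; limit = 1; (((scale + step) - min(base, base)) == (-limit)) -> false; limit = -7; scale = -21; return -42. Both give -42.
verdict: equivalent


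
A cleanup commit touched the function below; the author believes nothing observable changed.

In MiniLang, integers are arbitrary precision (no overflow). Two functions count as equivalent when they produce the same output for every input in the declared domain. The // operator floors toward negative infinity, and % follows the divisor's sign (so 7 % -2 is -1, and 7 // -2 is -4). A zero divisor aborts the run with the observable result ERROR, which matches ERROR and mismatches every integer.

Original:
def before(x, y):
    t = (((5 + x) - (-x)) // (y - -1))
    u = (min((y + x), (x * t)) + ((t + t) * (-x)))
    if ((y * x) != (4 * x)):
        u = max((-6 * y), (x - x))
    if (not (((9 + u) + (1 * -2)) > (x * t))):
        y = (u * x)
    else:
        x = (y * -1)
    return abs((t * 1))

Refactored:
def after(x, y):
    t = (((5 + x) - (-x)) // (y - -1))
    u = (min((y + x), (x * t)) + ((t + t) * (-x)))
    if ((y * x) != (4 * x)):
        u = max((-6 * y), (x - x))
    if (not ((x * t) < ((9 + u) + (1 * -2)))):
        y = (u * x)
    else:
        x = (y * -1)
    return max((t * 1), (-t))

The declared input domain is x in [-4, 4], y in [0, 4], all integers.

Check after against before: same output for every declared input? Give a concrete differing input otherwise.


Side by side, the visible changes include: min/max/abs usage differs; comparison usage differs.
Tracing x=4, y=0: before: t = 13; u = -100; ((y * x) != (4 * x)) -> true; u = 0; (not (((9 + u) + (1 * -2)) > (x * t))) -> true; y = 0; return 13 | after: t = 13; u = -100; ((y * x) != (4 * x)) -> true; u = 0; (not ((x * t) < ((9 + u) + (1 * -2)))) -> true; y = 0; return 13 — matching result 13.
Sweeping the whole domain (45 inputs) finds no disagreement.
verdict: equivalent


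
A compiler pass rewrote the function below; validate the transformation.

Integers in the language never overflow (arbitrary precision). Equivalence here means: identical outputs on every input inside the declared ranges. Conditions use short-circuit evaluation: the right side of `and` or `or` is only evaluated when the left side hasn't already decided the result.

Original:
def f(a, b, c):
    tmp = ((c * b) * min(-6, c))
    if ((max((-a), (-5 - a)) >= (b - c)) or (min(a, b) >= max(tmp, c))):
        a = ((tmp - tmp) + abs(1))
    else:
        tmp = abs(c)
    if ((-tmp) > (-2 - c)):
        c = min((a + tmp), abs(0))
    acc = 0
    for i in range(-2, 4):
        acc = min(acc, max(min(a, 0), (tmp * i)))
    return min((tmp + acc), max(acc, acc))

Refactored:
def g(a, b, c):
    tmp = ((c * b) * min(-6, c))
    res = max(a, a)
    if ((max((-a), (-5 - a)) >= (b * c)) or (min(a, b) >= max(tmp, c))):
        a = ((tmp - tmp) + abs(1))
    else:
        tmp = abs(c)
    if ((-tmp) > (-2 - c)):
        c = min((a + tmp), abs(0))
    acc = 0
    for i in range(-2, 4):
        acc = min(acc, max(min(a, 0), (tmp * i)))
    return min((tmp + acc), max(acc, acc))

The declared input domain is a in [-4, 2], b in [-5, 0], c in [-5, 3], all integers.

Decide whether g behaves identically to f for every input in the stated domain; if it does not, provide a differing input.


Take a=-4, b=-5, c=-4.
f: tmp = -120; ((max((-a), (-5 - a)) >= (b - c)) or (min(a, b) >= max(tmp, c))) -> true; a = 1; ((-tmp) > (-2 - c)) -> true; c = -119; acc = 0; [i=-2]; acc = 0; [i=-1]; acc = 0; [i=0]; acc = 0; [i=1]; acc = 0; [i=2]; acc = 0; [i=3]; acc = 0; return -120
g: tmp = -120; res = -4; ((max((-a), (-5 - a)) >= (b * c)) or (min(a, b) >= max(tmp, c))) -> false; tmp = 4; ((-tmp) > (-2 - c)) -> false; acc = 0; [i=-2]; acc = -4; [i=-1]; acc = -4; [i=0]; acc = -4; [i=1]; acc = -4; [i=2]; acc = -4; [i=3]; acc = -4; return -4
-120 != -4, so the rewrite changes behavior.
verdict: not equivalent; witness: a=-4, b=-5, c=-4


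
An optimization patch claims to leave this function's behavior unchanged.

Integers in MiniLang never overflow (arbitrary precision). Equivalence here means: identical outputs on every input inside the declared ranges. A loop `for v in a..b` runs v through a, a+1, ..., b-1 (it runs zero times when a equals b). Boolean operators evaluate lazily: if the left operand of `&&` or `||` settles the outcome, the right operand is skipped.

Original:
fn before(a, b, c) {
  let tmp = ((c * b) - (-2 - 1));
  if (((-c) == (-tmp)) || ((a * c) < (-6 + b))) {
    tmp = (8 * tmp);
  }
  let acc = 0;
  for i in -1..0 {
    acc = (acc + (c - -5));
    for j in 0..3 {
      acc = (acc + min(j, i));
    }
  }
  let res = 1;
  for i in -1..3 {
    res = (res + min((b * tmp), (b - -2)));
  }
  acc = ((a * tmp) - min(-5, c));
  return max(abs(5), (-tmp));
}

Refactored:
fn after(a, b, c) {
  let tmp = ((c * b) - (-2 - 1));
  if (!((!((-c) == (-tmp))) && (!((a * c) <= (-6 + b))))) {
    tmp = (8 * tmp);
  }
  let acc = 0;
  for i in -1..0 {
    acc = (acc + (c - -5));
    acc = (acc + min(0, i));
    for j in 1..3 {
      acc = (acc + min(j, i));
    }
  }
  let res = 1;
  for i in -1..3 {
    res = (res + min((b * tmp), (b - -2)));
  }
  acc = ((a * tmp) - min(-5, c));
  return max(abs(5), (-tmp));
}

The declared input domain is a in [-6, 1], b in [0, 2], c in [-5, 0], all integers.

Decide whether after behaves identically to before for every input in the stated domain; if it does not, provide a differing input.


These are not equivalent — on a=1, b=1, c=-5 the outputs split (5 vs 16).
before: tmp=-2, then (((-c) == (-tmp)) || ((a * c) < (-6 + b))) is false, then acc=0, then (i=-1), then acc=0, then (j=0), then acc=-1, then (j=1), then acc=-2, then (j=2), then acc=-3, then res=1, then (i=-1), then res=-1, then (i=0), then res=-3, then (i=1), then res=-5, then (i=2), then res=-7, then acc=3, then returns 5
after: tmp=-2, then (!((!((-c) == (-tmp))) && (!((a * c) <= (-6 + b))))) is true, then tmp=-16, then acc=0, then (i=-1), then acc=0, then acc=-1, then (j=1), then acc=-2, then (j=2), then acc=-3, then res=1, then (i=-1), then res=-15, then (i=0), then res=-31, then (i=1), then res=-47, then (i=2), then res=-63, then acc=-11, then returns 16
verdict: not equivalent; witness: a=1, b=1, c=-5


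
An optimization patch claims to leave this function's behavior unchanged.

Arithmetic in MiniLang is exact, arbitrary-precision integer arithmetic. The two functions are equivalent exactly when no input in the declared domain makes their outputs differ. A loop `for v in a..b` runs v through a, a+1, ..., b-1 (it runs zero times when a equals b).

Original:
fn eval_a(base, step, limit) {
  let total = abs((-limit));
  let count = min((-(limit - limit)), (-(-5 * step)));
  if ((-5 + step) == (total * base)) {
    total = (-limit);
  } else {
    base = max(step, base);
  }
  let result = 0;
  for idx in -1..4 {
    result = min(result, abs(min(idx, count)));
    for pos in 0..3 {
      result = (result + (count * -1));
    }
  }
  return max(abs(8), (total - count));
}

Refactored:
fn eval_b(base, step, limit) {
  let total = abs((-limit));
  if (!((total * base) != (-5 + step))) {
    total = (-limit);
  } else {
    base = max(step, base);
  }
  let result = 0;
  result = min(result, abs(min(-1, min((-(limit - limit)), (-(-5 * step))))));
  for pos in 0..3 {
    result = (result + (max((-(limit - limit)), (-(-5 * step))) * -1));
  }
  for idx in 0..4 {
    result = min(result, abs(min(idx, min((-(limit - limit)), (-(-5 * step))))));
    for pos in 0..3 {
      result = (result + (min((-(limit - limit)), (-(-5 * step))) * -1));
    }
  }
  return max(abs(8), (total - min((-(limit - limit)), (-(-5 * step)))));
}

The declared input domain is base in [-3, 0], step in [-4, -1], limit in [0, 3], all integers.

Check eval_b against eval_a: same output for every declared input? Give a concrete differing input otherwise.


Equivalent. Although `min((-(limit - limit)), (-(-5 * step)))` became `max((-(limit - limit)), (-(-5 * step)))`, no input in the stated domain can expose it.
Checked all 64 inputs in the declared domain: the outputs agree on every one.
One worked example (base=-1, step=-4, limit=1) — eval_a: total = 1; count = -20; ((-5 + step) == (total * base)) -> false; base = -1; result = 0; [idx=-1]; result = 0; [pos=0]; result = 20; [pos=1]; result = 40; [pos=2]; result = 60; [idx=0]; result = 20; [pos=0]; result = 40; [pos=1]; result = 60; [pos=2]; result = 80; [idx=1]; result = 20; [pos=0]; result = 40; [pos=1]; result = 60; [pos=2]; result = 80; [idx=2]; result = 20; [pos=0]; result = 40; [pos=1]; result = 60; [pos=2]; result = 80; [idx=3]; result = 20; [pos=0]; result = 40; [pos=1]; result = 60; [pos=2]; result = 80; return 21; eval_b: total = 1; (!((total * base) != (-5 + step))) -> false; base = -1; result = 0; result = 0; [pos=0]; result = 0; [pos=1]; result = 0; [pos=2]; result = 0; [idx=0]; result = 0; [pos=0]; result = 20; [pos=1]; result = 40; [pos=2]; result = 60; [idx=1]; result = 20; [pos=0]; result = 40; [pos=1]; result = 60; [pos=2]; result = 80; [idx=2]; result = 20; [pos=0]; result = 40; [pos=1]; result = 60; [pos=2]; result = 80; [idx=3]; result = 20; [pos=0]; result = 40; [pos=1]; result = 60; [pos=2]; result = 80; return 21; agreement on 21.
verdict: equivalent


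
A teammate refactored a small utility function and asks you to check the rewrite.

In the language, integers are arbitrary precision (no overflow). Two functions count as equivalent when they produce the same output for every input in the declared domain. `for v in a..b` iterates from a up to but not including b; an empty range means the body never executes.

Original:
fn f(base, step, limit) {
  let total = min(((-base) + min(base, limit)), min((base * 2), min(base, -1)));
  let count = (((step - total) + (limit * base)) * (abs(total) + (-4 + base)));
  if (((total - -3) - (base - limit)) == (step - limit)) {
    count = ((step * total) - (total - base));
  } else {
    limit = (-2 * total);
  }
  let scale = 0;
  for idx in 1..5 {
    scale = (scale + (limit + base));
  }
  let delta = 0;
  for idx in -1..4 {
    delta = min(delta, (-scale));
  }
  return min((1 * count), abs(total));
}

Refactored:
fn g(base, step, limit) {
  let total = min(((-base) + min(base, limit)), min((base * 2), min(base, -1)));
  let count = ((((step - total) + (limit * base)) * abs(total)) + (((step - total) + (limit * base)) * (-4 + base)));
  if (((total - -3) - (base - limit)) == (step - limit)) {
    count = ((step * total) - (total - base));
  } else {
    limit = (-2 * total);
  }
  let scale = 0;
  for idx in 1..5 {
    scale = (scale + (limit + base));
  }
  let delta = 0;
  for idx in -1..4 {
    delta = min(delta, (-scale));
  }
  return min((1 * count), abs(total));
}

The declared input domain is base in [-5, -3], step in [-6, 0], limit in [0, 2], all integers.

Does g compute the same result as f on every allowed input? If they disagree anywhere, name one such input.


Side by side, the visible changes include: arithmetic usage differs.
One worked example (base=-5, step=-6, limit=2) — f: total := -10 | count := -6 | (((total - -3) - (base - limit)) == (step - limit)): false | limit := 20 | scale := 0 | iter idx=1: | scale := 15 | iter idx=2: | scale := 30 | iter idx=3: | scale := 45 | iter idx=4: | scale := 60 | delta := 0 | iter idx=-1: | delta := -60 | iter idx=0: | delta := -60 | iter idx=1: | delta := -60 | iter idx=2: | delta := -60 | iter idx=3: | delta := -60 | result -6; g: total := -10 | count := -6 | (((total - -3) - (base - limit)) == (step - limit)): false | limit := 20 | scale := 0 | iter idx=1: | scale := 15 | iter idx=2: | scale := 30 | iter idx=3: | scale := 45 | iter idx=4: | scale := 60 | delta := 0 | iter idx=-1: | delta := -60 | iter idx=0: | delta := -60 | iter idx=1: | delta := -60 | iter idx=2: | delta := -60 | iter idx=3: | delta := -60 | result -6; agreement on -6.
An exhaustive pass over the 63 declared inputs shows identical outputs.
verdict: equivalent


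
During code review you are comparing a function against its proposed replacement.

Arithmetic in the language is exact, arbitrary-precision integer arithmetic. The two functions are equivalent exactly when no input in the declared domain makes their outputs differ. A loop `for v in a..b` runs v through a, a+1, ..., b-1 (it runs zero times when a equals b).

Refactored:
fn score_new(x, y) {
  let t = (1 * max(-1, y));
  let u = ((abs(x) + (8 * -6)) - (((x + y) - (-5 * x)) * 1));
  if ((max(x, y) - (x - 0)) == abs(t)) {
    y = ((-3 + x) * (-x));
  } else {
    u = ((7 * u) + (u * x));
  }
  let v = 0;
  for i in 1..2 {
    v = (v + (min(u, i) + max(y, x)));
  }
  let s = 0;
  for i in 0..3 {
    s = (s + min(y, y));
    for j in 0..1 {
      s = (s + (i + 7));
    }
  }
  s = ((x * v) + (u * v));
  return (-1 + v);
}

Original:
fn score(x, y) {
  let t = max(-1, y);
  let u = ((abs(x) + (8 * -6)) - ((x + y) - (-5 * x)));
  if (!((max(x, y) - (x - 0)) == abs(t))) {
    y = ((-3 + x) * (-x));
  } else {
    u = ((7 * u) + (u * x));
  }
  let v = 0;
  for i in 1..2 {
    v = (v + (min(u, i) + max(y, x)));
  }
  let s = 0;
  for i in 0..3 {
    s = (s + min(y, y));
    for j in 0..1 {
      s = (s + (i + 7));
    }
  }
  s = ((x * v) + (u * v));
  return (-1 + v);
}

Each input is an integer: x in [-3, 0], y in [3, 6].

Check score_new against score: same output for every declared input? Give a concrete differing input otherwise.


Try x=-3, y=3.
score: t becomes 3; next u becomes -30; next (!((max(x, y) - (x - 0)) == abs(t))) evaluates to true; next y becomes -18; next v becomes 0; next at i=1:; next v becomes -33; next s becomes 0; next at i=0:; next s becomes -18; next at j=0:; next s becomes -11; next at i=1:; next s becomes -29; next at j=0:; next s becomes -21; next at i=2:; next s becomes -39; next at j=0:; next s becomes -30; next s becomes 1089; next final value -34
score_new: t becomes 3; next u becomes -30; next ((max(x, y) - (x - 0)) == abs(t)) evaluates to false; next u becomes -120; next v becomes 0; next at i=1:; next v becomes -117; next s becomes 0; next at i=0:; next s becomes 3; next at j=0:; next s becomes 10; next at i=1:; next s becomes 13; next at j=0:; next s becomes 21; next at i=2:; next s becomes 24; next at j=0:; next s becomes 33; next s becomes 14391; next final value -118
-34 against -118: the behavior changed.
verdict: not equivalent; witness: x=-3, y=3


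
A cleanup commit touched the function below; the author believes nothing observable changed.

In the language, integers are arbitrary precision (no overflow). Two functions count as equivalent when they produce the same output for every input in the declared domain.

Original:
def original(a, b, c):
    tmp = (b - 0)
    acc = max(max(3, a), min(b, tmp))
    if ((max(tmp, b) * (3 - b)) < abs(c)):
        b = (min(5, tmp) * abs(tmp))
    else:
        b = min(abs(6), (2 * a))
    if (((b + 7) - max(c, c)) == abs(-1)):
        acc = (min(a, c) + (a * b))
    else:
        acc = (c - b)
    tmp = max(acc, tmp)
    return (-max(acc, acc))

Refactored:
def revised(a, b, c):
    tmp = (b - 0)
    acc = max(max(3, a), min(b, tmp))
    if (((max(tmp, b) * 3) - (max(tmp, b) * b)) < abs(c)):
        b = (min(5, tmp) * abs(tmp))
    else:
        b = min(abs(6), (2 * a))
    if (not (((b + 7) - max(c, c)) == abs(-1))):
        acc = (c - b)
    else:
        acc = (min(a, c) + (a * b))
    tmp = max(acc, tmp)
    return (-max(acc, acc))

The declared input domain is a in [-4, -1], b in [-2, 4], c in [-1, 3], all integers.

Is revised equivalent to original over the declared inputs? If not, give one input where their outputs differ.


The two versions differ — the changes include min/max/abs usage differs, and arithmetic usage differs, and boolean connective usage differs.
Tracing a=-3, b=1, c=0: original: tmp = 1; acc = 3; ((max(tmp, b) * (3 - b)) < abs(c)) -> false; b = -6; (((b + 7) - max(c, c)) == abs(-1)) -> true; acc = 15; tmp = 15; return -15 | revised: tmp = 1; acc = 3; (((max(tmp, b) * 3) - (max(tmp, b) * b)) < abs(c)) -> false; b = -6; (not (((b + 7) - max(c, c)) == abs(-1))) -> false; acc = 15; tmp = 15; return -15 — matching result -15.
Checked all 140 inputs in the declared domain: the outputs agree on every one.
verdict: equivalent


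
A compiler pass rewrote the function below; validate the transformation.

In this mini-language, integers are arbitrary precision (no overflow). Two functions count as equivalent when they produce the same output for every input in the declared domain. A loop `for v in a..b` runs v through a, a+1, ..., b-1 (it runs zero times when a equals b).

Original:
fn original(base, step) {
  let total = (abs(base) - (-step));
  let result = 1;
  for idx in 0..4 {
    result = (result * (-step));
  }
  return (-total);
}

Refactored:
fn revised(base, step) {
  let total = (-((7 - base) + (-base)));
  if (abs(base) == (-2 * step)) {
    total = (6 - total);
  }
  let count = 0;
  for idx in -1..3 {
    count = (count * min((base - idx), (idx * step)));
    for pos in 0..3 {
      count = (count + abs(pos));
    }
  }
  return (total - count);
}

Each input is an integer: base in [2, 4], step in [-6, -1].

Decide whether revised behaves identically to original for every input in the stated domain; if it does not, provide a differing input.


The rewrite breaks on base=2, step=-6, where the results are 4 and -186.
original: total := -4 | result := 1 | iter idx=0: | result := 6 | iter idx=1: | result := 36 | iter idx=2: | result := 216 | iter idx=3: | result := 1296 | result 4
revised: total := -3 | (abs(base) == (-2 * step)): false | count := 0 | iter idx=-1: | count := 0 | iter pos=0: | count := 0 | iter pos=1: | count := 1 | iter pos=2: | count := 3 | iter idx=0: | count := 0 | iter pos=0: | count := 0 | iter pos=1: | count := 1 | iter pos=2: | count := 3 | iter idx=1: | count := -18 | iter pos=0: | count := -18 | iter pos=1: | count := -17 | iter pos=2: | count := -15 | iter idx=2: | count := 180 | iter pos=0: | count := 180 | iter pos=1: | count := 181 | iter pos=2: | count := 183 | result -186
verdict: not equivalent; witness: base=2, step=-6


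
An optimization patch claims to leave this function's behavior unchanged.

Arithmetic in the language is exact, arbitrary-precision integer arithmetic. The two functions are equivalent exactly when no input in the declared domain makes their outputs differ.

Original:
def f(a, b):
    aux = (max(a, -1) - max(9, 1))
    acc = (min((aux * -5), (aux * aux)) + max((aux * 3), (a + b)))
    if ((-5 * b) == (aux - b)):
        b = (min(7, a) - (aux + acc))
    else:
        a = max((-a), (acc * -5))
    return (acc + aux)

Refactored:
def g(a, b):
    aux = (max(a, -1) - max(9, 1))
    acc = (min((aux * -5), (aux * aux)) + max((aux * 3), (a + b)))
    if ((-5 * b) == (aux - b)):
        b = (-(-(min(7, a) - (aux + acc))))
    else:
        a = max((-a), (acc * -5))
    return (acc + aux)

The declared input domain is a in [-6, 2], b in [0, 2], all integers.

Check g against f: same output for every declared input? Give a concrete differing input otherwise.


The two versions differ — the changes include same computation, different form.
Tracing a=-6, b=1: f: aux becomes -10; next acc becomes 45; next ((-5 * b) == (aux - b)) evaluates to false; next a becomes 6; next final value 35 | g: aux becomes -10; next acc becomes 45; next ((-5 * b) == (aux - b)) evaluates to false; next a becomes 6; next final value 35 — matching result 35.
Checked all 27 inputs in the declared domain: the outputs agree on every one.
verdict: equivalent


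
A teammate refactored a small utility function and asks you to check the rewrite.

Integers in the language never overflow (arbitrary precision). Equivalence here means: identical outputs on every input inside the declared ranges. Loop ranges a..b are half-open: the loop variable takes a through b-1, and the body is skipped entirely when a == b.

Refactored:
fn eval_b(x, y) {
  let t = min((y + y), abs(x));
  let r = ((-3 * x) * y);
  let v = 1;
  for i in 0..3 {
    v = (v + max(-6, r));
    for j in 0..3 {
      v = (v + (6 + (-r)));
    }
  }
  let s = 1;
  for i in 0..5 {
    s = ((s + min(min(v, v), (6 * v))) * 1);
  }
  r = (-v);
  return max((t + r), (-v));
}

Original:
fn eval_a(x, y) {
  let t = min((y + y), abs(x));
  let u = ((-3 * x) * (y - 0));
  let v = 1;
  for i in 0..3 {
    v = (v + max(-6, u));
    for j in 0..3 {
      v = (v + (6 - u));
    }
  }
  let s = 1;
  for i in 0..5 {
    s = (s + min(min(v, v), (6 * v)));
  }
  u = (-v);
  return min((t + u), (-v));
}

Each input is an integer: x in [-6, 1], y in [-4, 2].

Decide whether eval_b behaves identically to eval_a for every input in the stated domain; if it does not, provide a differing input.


Input x=-6, y=-4: -693 from eval_a versus -685 from eval_b.
verdict: not equivalent; witness: x=-6, y=-4


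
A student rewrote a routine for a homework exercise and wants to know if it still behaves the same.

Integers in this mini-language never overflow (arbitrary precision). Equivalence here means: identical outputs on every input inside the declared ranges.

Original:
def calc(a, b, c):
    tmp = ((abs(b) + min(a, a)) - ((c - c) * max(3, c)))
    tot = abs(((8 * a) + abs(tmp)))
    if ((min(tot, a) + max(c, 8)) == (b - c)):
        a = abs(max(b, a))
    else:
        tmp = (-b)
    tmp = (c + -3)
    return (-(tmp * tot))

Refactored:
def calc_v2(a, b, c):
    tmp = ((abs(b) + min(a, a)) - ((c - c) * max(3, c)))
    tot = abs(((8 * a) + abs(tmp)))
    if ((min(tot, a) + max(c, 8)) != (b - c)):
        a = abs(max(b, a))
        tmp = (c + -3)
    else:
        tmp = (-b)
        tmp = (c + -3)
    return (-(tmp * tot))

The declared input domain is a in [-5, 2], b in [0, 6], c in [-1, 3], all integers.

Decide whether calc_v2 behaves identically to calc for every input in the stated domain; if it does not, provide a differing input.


The suspicious edit (`((min(tot, a) + max(c, 8)) == (b - c))` became `((min(tot, a) + max(c, 8)) != (b - c))`) never changes the result for any input inside the declared domain.
As a probe, take a=-2, b=5, c=0: calc runs tmp = 3; tot = 13; ((min(tot, a) + max(c, 8)) == (b - c)) -> false; tmp = -5; tmp = -3; return 39; calc_v2 runs tmp = 3; tot = 13; ((min(tot, a) + max(c, 8)) != (b - c)) -> true; a = 5; tmp = -3; return 39; both end at 39.
Across all 280 domain points the two functions coincide.
verdict: equivalent


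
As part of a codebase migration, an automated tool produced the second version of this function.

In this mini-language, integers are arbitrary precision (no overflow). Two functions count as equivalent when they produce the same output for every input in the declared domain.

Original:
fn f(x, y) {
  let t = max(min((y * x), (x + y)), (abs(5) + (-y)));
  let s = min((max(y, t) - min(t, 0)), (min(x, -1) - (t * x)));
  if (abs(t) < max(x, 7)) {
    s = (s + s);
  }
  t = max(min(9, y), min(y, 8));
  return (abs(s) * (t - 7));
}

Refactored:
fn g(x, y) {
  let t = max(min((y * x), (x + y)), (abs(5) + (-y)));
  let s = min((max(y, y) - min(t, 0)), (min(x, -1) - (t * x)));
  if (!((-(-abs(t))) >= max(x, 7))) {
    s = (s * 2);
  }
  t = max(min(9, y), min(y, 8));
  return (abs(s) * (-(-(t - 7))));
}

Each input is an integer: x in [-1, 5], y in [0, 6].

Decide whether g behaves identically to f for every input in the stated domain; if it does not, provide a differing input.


Not equivalent: x=-1, y=0 separates them (-56 vs 0).
f: t=5, then s=4, then (abs(t) < max(x, 7)) is true, then s=8, then t=0, then returns -56
g: t=5, then s=0, then (!((-(-abs(t))) >= max(x, 7))) is true, then s=0, then t=0, then returns 0
verdict: not equivalent; witness: x=-1, y=0


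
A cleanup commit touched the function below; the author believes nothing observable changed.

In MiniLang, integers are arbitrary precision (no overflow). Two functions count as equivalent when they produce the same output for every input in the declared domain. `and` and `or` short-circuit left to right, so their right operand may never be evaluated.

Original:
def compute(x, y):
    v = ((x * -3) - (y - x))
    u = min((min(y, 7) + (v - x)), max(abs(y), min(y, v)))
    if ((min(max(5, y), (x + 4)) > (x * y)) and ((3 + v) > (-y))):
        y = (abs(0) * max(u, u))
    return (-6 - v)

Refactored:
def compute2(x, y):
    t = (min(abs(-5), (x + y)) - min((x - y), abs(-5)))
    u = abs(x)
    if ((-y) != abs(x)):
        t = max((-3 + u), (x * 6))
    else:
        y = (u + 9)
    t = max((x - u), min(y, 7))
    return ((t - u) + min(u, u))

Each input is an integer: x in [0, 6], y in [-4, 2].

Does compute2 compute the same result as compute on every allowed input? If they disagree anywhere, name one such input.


There is a counterexample at x=0, y=-4: -10 on one side, 0 on the other.
compute: v=4, then u=0, then ((min(max(5, y), (x + 4)) > (x * y)) and ((3 + v) > (-y))) is true, then y=0, then returns -10
compute2: t=-8, then u=0, then ((-y) != abs(x)) is true, then t=0, then t=0, then returns 0
verdict: not equivalent; witness: x=0, y=-4


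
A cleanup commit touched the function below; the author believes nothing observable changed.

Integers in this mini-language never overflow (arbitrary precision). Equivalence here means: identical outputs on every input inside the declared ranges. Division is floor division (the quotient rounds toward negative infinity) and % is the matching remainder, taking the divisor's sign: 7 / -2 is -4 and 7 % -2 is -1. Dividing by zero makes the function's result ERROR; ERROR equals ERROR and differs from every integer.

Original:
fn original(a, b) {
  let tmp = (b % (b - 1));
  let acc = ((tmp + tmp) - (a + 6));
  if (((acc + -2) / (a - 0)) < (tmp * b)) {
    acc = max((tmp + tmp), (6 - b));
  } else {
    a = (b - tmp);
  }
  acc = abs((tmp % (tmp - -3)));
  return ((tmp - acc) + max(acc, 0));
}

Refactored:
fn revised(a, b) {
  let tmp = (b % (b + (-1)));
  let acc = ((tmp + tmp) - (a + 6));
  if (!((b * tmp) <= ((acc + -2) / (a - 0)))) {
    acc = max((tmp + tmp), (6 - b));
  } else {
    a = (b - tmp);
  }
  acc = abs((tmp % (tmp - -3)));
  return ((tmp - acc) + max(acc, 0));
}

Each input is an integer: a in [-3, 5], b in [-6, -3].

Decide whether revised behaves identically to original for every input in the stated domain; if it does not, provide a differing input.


Comparing the listings, the differences include: boolean connective usage differs; comparison usage differs; arithmetic usage differs.
One worked example (a=-3, b=-4) — original: tmp = -4; acc = -11; (((acc + -2) / (a - 0)) < (tmp * b)) -> true; acc = 10; acc = 0; return -4; revised: tmp = -4; acc = -11; (!((b * tmp) <= ((acc + -2) / (a - 0)))) -> true; acc = 10; acc = 0; return -4; agreement on -4.
Sweeping the whole domain (36 inputs) finds no disagreement.
verdict: equivalent


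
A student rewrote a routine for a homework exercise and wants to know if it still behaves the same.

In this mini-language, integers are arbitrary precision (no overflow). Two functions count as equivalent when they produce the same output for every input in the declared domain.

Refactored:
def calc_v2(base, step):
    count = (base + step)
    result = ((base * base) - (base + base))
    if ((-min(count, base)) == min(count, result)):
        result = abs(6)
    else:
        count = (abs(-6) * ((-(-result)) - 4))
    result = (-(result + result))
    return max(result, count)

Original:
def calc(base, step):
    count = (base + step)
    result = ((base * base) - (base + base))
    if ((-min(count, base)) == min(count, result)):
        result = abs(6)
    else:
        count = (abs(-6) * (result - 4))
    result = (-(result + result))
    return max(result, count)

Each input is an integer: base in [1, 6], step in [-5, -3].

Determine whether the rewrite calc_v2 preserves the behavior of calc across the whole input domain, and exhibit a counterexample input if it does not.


Reading the diff, among the changes: same computation, different form.
As a probe, take base=6, step=-5: calc runs count becomes 1; next result becomes 24; next ((-min(count, base)) == min(count, result)) evaluates to false; next count becomes 120; next result becomes -48; next final value 120; calc_v2 runs count becomes 1; next result becomes 24; next ((-min(count, base)) == min(count, result)) evaluates to false; next count becomes 120; next result becomes -48; next final value 120; both end at 120.
Every one of the 18 inputs gives matching results.
verdict: equivalent


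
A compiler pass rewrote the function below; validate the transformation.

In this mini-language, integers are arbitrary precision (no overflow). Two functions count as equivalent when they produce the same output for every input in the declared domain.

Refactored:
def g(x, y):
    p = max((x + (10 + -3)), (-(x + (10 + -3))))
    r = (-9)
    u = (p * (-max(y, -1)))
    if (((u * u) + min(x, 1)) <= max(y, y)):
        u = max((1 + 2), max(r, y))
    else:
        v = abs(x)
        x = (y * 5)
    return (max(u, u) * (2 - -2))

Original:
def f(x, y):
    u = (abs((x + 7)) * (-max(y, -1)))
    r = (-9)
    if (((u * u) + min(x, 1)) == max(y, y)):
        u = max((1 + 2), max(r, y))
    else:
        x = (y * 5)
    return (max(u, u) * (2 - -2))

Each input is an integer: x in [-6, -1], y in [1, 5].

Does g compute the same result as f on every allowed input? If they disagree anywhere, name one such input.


At x=-6, y=1: f gives -4, g gives 12.
verdict: not equivalent; witness: x=-6, y=1


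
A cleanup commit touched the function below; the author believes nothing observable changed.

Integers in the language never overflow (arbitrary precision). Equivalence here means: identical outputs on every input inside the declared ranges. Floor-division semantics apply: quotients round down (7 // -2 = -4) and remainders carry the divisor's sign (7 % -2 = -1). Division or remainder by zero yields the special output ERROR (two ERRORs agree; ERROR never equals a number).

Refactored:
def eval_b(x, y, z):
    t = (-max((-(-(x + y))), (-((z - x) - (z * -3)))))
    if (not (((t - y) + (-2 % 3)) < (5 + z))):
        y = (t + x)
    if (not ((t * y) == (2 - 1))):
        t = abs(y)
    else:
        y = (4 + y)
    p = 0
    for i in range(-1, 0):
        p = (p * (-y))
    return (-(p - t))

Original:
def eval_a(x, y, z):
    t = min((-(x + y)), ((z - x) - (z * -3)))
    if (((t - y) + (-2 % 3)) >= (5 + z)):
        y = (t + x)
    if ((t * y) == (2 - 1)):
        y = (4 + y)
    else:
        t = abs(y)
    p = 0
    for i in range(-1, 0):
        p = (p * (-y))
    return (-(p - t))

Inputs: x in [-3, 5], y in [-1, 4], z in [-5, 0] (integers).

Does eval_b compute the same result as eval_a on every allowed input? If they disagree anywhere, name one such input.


The two are interchangeable: min/max/abs usage differs; and comparison usage differs; and boolean connective usage differs, and every declared input agrees.
As a probe, take x=2, y=2, z=-4: eval_a runs t=-18, then (((t - y) + (-2 % 3)) >= (5 + z)) is false, then ((t * y) == (2 - 1)) is false, then t=2, then p=0, then (i=-1), then p=0, then returns 2; eval_b runs t=-18, then (not (((t - y) + (-2 % 3)) < (5 + z))) is false, then (not ((t * y) == (2 - 1))) is true, then t=2, then p=0, then (i=-1), then p=0, then returns 2; both end at 2.
Checked all 324 inputs in the declared domain: the outputs agree on every one.
verdict: equivalent


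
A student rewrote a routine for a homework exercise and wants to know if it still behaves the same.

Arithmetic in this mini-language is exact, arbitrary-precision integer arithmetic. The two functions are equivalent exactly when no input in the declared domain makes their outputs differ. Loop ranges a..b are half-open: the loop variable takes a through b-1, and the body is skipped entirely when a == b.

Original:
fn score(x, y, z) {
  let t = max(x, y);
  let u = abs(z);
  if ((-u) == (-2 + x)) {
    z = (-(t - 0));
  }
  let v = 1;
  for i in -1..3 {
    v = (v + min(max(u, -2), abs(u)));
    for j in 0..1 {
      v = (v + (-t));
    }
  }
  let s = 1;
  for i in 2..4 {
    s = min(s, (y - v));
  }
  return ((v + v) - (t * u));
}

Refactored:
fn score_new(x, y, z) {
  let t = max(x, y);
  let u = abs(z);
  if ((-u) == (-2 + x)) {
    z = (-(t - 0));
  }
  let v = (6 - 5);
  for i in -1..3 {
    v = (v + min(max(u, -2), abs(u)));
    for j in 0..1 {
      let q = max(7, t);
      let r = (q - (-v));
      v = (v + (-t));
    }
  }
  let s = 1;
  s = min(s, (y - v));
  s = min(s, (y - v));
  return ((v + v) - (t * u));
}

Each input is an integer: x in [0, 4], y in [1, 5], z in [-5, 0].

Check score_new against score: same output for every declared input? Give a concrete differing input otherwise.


The two are interchangeable: statement counts differ; constant usage differs; loop structure differs; local variable names differ; arithmetic usage differs; min/max/abs usage differs, and every declared input agrees.
Spot check at x=0, y=5, z=-1 — score: t becomes 5; next u becomes 1; next ((-u) == (-2 + x)) evaluates to false; next v becomes 1; next at i=-1:; next v becomes 2; next at j=0:; next v becomes -3; next at i=0:; next v becomes -2; next at j=0:; next v becomes -7; next at i=1:; next v becomes -6; next at j=0:; next v becomes -11; next at i=2:; next v becomes -10; next at j=0:; next v becomes -15; next s becomes 1; next at i=2:; next s becomes 1; next at i=3:; next s becomes 1; next final value -35. score_new: t becomes 5; next u becomes 1; next ((-u) == (-2 + x)) evaluates to false; next v becomes 1; next at i=-1:; next v becomes 2; next at j=0:; next q becomes 7; next r becomes 9; next v becomes -3; next at i=0:; next v becomes -2; next at j=0:; next q becomes 7; next r becomes 5; next v becomes -7; next at i=1:; next v becomes -6; next at j=0:; next q becomes 7; next r becomes 1; next v becomes -11; next at i=2:; next v becomes -10; next at j=0:; next q becomes 7; next r becomes -3; next v becomes -15; next s becomes 1; next s becomes 1; next s becomes 1; next final value -35. Both give -35.
Sweeping the whole domain (150 inputs) finds no disagreement.
verdict: equivalent


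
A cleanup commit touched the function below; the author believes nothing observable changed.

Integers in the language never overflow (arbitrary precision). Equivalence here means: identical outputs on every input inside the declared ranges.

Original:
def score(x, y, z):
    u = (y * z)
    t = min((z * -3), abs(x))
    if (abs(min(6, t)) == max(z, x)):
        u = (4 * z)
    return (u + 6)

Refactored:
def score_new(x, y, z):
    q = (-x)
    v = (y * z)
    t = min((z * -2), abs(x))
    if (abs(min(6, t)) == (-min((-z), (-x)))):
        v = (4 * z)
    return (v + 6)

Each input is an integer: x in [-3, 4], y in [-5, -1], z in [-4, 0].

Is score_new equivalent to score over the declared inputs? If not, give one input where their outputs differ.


These are not equivalent — on x=3, y=-5, z=-1 the outputs split (2 vs 11).
score: u becomes 5; next t becomes 3; next (abs(min(6, t)) == max(z, x)) evaluates to true; next u becomes -4; next final value 2
score_new: q becomes -3; next v becomes 5; next t becomes 2; next (abs(min(6, t)) == (-min((-z), (-x)))) evaluates to false; next final value 11
verdict: not equivalent; witness: x=3, y=-5, z=-1
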